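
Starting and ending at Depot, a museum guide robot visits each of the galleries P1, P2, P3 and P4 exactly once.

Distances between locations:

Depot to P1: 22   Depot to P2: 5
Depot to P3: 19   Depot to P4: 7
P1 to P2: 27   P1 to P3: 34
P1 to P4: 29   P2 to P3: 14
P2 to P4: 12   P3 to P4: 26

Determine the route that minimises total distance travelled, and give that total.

89 — the shortest possible round trip.

There are 12 distinct closed tours to check (reversals are equivalent).
Depot→P1→P2→P3→P4→Depot: 22+27+14+26+7 = 96
Depot→P1→P2→P4→P3→Depot: 22+27+12+26+19 = 106
Depot→P1→P3→P2→P4→Depot: 22+34+14+12+7 = 89
Depot→P1→P3→P4→P2→Depot: 22+34+26+12+5 = 99
Depot→P1→P4→P2→P3→Depot: 22+29+12+14+19 = 96
Depot→P1→P4→P3→P2→Depot: 22+29+26+14+5 = 96
Depot→P2→P1→P3→P4→Depot: 5+27+34+26+7 = 99
Depot→P2→P1→P4→P3→Depot: 5+27+29+26+19 = 106
Depot→P2→P3→P1→P4→Depot: 5+14+34+29+7 = 89
Depot→P2→P4→P1→P3→Depot: 5+12+29+34+19 = 99
Depot→P3→P1→P2→P4→Depot: 19+34+27+12+7 = 99
Depot→P3→P2→P1→P4→Depot: 19+14+27+29+7 = 96
The minimum is 89.
One optimal route: Depot → P1 → P3 → P2 → P4 → Depot (or its reverse).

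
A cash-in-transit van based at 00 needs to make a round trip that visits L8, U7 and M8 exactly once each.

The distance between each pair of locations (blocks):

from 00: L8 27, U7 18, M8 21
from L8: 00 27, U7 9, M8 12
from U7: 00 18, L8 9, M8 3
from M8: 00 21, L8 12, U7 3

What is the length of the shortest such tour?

00-L8-U7-M8-00: 27+9+3+21 = 60
00-L8-M8-U7-00: 27+12+3+18 = 60
00-U7-L8-M8-00: 18+9+12+21 = 60
The minimum is 60.
One optimal route: 00 → L8 → U7 → M8 → 00 (or its reverse).

Minimum total distance: 60 blocks.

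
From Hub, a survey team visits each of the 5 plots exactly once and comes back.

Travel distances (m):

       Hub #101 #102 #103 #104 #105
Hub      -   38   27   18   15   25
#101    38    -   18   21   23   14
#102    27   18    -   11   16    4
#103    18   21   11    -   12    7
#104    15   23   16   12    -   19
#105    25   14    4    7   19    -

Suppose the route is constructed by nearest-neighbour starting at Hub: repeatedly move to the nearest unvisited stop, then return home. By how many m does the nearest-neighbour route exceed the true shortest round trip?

Hub: #104=15, #103=18, #105=25, #102=27, #101=38 ⇒ #104
#104: #103=12, #102=16, #105=19, #101=23 ⇒ #103
#103: #105=7, #102=11, #101=21 ⇒ #105
#105: #102=4, #101=14 ⇒ #102
#102: #101=18 ⇒ #101
NN route Hub → #104 → #103 → #105 → #102 → #101 → Hub costs 94.
Optimal: Hub → #103 → #102 → #105 → #101 → #104 → Hub costs 85 (by enumerating all 60 distinct tours).
Excess = 94 − 85 = 9.

The nearest-neighbour route is 9 m longer than optimal.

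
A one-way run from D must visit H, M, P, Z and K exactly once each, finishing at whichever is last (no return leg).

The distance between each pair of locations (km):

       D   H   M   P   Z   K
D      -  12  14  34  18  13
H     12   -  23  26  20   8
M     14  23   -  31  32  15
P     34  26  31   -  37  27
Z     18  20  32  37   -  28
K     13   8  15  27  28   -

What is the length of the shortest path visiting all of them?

Minimum one-way distance = 92 km.

There are 5! = 120 possible orderings.
D → H → M → P → Z → K: 12+23+31+37+28 = 131
D → H → M → P → K → Z: 12+23+31+27+28 = 121
D → H → M → Z → P → K: 12+23+32+37+27 = 131
D → H → M → Z → K → P: 12+23+32+28+27 = 122
D → H → M → K → P → Z: 12+23+15+27+37 = 114
D → H → M → K → Z → P: 12+23+15+28+37 = 115
D → H → P → M → Z → K: 12+26+31+32+28 = 129
D → H → P → M → K → Z: 12+26+31+15+28 = 112
D → H → P → Z → M → K: 12+26+37+32+15 = 122
D → H → P → Z → K → M: 12+26+37+28+15 = 118
D → H → P → K → M → Z: 12+26+27+15+32 = 112
D → H → P → K → Z → M: 12+26+27+28+32 = 125
D → H → Z → M → P → K: 12+20+32+31+27 = 122
D → H → Z → M → K → P: 12+20+32+15+27 = 106
… (106 more)
D → Z → H → K → M → P: 18+20+8+15+31 = 92  ← best
The minimum is 92.
One shortest path: D → Z → H → K → M → P.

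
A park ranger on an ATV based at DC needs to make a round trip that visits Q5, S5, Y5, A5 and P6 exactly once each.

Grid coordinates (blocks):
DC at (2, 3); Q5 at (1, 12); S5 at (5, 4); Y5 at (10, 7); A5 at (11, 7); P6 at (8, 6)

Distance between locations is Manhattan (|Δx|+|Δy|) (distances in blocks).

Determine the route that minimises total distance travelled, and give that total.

Minimum total distance: 38 blocks.

With 5 stops there are 5!/2 = 60 distinct round trips (a route and its reverse cost the same).
DC→Q5→S5→Y5→A5→P6→DC: 10+12+8+1+4+9 = 44
DC→Q5→S5→Y5→P6→A5→DC: 10+12+8+3+4+13 = 50
DC→Q5→S5→A5→Y5→P6→DC: 10+12+9+1+3+9 = 44
DC→Q5→S5→A5→P6→Y5→DC: 10+12+9+4+3+12 = 50
DC→Q5→S5→P6→Y5→A5→DC: 10+12+5+3+1+13 = 44
DC→Q5→S5→P6→A5→Y5→DC: 10+12+5+4+1+12 = 44
DC→Q5→Y5→S5→A5→P6→DC: 10+14+8+9+4+9 = 54
DC→Q5→Y5→S5→P6→A5→DC: 10+14+8+5+4+13 = 54
DC→Q5→Y5→A5→S5→P6→DC: 10+14+1+9+5+9 = 48
DC→Q5→Y5→A5→P6→S5→DC: 10+14+1+4+5+4 = 38
DC→Q5→Y5→P6→S5→A5→DC: 10+14+3+5+9+13 = 54
DC→Q5→Y5→P6→A5→S5→DC: 10+14+3+4+9+4 = 44
DC→Q5→A5→S5→Y5→P6→DC: 10+15+9+8+3+9 = 54
DC→Q5→A5→S5→P6→Y5→DC: 10+15+9+5+3+12 = 54
… (46 more)
The minimum is 38.
One optimal route: DC → Q5 → Y5 → A5 → P6 → S5 → DC (or its reverse).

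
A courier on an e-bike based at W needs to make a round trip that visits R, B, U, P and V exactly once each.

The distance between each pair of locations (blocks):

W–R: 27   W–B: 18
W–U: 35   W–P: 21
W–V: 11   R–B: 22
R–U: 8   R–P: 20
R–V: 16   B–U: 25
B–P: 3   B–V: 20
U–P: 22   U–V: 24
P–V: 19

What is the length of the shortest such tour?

With 5 stops there are 5!/2 = 60 distinct round trips (a route and its reverse cost the same).
W-R-B-U-P-V-W: 27+22+25+22+19+11 = 126
W-R-B-U-V-P-W: 27+22+25+24+19+21 = 138
W-R-B-P-U-V-W: 27+22+3+22+24+11 = 109
W-R-B-P-V-U-W: 27+22+3+19+24+35 = 130
W-R-B-V-U-P-W: 27+22+20+24+22+21 = 136
W-R-B-V-P-U-W: 27+22+20+19+22+35 = 145
W-R-U-B-P-V-W: 27+8+25+3+19+11 = 93
W-R-U-B-V-P-W: 27+8+25+20+19+21 = 120
W-R-U-P-B-V-W: 27+8+22+3+20+11 = 91
W-R-U-P-V-B-W: 27+8+22+19+20+18 = 114
W-R-U-V-B-P-W: 27+8+24+20+3+21 = 103
W-R-U-V-P-B-W: 27+8+24+19+3+18 = 99
W-R-P-B-U-V-W: 27+20+3+25+24+11 = 110
W-R-P-B-V-U-W: 27+20+3+20+24+35 = 129
… (46 more)
W-B-P-U-R-V-W: 18+3+22+8+16+11 = 78  ← best
The minimum is 78.
One optimal route: W → B → P → U → R → V → W (or its reverse).

Minimum total distance: 78 blocks.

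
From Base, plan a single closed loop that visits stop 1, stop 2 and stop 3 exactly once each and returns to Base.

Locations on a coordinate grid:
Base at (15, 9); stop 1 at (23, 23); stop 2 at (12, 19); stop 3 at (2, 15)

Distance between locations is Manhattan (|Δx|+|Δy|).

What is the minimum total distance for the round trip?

Shortest round trip = 70.

Base→stop 1→stop 2→stop 3→Base: 22+15+14+19 = 70
Base→stop 1→stop 3→stop 2→Base: 22+29+14+13 = 78
Base→stop 2→stop 1→stop 3→Base: 13+15+29+19 = 76
The minimum is 70.
One optimal route: Base → stop 1 → stop 2 → stop 3 → Base (or its reverse).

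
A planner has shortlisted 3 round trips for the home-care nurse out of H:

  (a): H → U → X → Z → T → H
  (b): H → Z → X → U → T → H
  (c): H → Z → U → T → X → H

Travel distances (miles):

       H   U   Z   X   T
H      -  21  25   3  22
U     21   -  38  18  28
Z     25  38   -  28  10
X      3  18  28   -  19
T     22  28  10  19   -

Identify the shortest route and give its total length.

(a): 21 + 18 + 28 + 10 + 22 = 99
(b): 25 + 28 + 18 + 28 + 22 = 121
(c): 25 + 38 + 28 + 19 + 3 = 113

Shortest is (a), total 99 miles.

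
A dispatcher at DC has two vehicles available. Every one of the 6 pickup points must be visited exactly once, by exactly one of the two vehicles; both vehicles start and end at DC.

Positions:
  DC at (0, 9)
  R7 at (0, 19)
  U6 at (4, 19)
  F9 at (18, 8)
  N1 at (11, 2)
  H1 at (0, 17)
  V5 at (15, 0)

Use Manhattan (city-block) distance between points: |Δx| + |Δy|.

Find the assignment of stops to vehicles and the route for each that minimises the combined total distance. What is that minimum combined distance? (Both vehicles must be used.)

Minimum combined distance: 82.

There are 2^5 − 1 = 31 ways to divide the 6 stops into two non-empty groups. For each, the best each vehicle can do is its own shortest tour through its group:
  {R7} + {U6, F9, N1, H1, V5}: 20 + 74 = 94
  {U6} + {R7, F9, N1, H1, V5}: 28 + 74 = 102
  {R7, U6} + {F9, N1, H1, V5}: 28 + 70 = 98
  {F9} + {R7, U6, N1, H1, V5}: 38 + 68 = 106
  {R7, F9} + {U6, N1, H1, V5}: 58 + 68 = 126
  {U6, F9} + {R7, N1, H1, V5}: 58 + 68 = 126
  … (31 splits in total)
  {R7, U6, H1} + {F9, N1, V5}: 28 + 54 = 82  ← best
Best: vehicle 1 DC → R7 → U6 → H1 → DC = 28; vehicle 2 DC → F9 → V5 → N1 → DC = 54; combined 82.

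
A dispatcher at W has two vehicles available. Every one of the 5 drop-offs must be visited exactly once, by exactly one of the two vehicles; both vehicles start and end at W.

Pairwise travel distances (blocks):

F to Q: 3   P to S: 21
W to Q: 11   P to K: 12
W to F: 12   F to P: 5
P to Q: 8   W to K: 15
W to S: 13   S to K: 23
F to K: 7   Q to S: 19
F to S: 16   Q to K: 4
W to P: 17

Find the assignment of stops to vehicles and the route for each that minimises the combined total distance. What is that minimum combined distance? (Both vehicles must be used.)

Minimum combined distance: 70 blocks.

Check every non-empty split of the stops between the two vehicles; for each half take its own optimal tour:
  {F} + {P, Q, S, K}: 24 + 61 = 85
  {P} + {F, Q, S, K}: 34 + 51 = 85
  {F, P} + {Q, S, K}: 34 + 51 = 85
  {Q} + {F, P, S, K}: 22 + 61 = 83
  {F, Q} + {P, S, K}: 26 + 61 = 87
  {P, Q} + {F, S, K}: 36 + 51 = 87
  … (15 splits in total)
  {S} + {F, P, Q, K}: 26 + 44 = 70  ← best
Best: vehicle 1 W → S → W = 26; vehicle 2 W → F → P → Q → K → W = 44; combined 70.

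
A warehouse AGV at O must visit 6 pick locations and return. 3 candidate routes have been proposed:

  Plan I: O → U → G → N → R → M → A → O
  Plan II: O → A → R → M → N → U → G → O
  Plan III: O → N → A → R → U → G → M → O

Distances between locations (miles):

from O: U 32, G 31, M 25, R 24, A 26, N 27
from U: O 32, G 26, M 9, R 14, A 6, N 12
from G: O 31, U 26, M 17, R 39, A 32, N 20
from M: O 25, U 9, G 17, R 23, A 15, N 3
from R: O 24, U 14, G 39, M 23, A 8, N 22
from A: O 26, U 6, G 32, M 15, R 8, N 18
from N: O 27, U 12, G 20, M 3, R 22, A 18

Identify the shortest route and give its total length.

Plan I: 32 + 26 + 20 + 22 + 23 + 15 + 26 = 164
Plan II: 26 + 8 + 23 + 3 + 12 + 26 + 31 = 129
Plan III: 27 + 18 + 8 + 14 + 26 + 17 + 25 = 135

129 miles — Plan II is the shortest.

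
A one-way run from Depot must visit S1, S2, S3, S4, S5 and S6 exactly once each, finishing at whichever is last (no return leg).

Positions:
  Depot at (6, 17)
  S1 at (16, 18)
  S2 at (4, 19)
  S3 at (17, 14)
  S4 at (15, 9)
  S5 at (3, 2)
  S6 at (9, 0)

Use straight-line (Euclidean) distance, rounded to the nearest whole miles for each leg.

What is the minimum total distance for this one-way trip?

There are 6! = 720 possible orderings.
Depot → S1 → S2 → S3 → S4 → S5 → S6: 10+12+14+5+14+6 = 61
Depot → S1 → S2 → S3 → S4 → S6 → S5: 10+12+14+5+11+6 = 58
Depot → S1 → S2 → S3 → S5 → S4 → S6: 10+12+14+18+14+11 = 79
Depot → S1 → S2 → S3 → S5 → S6 → S4: 10+12+14+18+6+11 = 71
Depot → S1 → S2 → S3 → S6 → S4 → S5: 10+12+14+16+11+14 = 77
Depot → S1 → S2 → S3 → S6 → S5 → S4: 10+12+14+16+6+14 = 72
Depot → S1 → S2 → S4 → S3 → S5 → S6: 10+12+15+5+18+6 = 66
Depot → S1 → S2 → S4 → S3 → S6 → S5: 10+12+15+5+16+6 = 64
… (712 more)
Depot → S2 → S1 → S3 → S4 → S6 → S5: 3+12+4+5+11+6 = 41  ← best
The minimum is 41.
One shortest path: Depot → S2 → S1 → S3 → S4 → S6 → S5.

Minimum one-way distance = 41 miles.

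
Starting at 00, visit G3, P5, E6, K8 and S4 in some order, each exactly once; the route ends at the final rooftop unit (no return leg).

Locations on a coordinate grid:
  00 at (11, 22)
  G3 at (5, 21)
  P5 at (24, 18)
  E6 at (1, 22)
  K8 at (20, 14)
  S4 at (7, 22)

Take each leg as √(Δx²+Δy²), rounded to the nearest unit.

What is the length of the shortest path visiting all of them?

There are 5! = 120 possible orderings.
00→G3→P5→E6→K8→S4: 6+19+23+21+15 = 84
00→G3→P5→E6→S4→K8: 6+19+23+6+15 = 69
00→G3→P5→K8→E6→S4: 6+19+6+21+6 = 58
00→G3→P5→K8→S4→E6: 6+19+6+15+6 = 52
00→G3→P5→S4→E6→K8: 6+19+17+6+21 = 69
00→G3→P5→S4→K8→E6: 6+19+17+15+21 = 78
00→G3→E6→P5→K8→S4: 6+4+23+6+15 = 54
00→G3→E6→P5→S4→K8: 6+4+23+17+15 = 65
00→G3→E6→K8→P5→S4: 6+4+21+6+17 = 54
00→G3→E6→K8→S4→P5: 6+4+21+15+17 = 63
00→G3→E6→S4→P5→K8: 6+4+6+17+6 = 39
00→G3→E6→S4→K8→P5: 6+4+6+15+6 = 37
00→G3→K8→P5→E6→S4: 6+17+6+23+6 = 58
00→G3→K8→P5→S4→E6: 6+17+6+17+6 = 52
… (106 more)
The minimum is 37.
One shortest path: 00 → G3 → E6 → S4 → K8 → P5.

Shortest open route: 37.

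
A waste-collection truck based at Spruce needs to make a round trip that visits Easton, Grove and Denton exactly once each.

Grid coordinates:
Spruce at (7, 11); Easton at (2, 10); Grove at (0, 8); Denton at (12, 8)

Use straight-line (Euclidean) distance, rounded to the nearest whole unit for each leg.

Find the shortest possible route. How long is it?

26 — the shortest possible round trip.

With 3 stops there are 3!/2 = 3 distinct round trips (a route and its reverse cost the same).
Spruce-Easton-Grove-Denton-Spruce: 5+3+12+6 = 26
Spruce-Easton-Denton-Grove-Spruce: 5+10+12+8 = 35
Spruce-Grove-Easton-Denton-Spruce: 8+3+10+6 = 27
The minimum is 26.
One optimal route: Spruce → Easton → Grove → Denton → Spruce (or its reverse).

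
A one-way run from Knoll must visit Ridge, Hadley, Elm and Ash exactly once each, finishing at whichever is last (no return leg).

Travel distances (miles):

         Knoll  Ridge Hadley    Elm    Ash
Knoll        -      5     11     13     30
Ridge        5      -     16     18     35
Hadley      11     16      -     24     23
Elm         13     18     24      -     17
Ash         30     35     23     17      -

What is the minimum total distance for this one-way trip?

61 miles — the minimum one-way total.

There are 4! = 24 possible orderings.
Knoll → Ridge → Hadley → Elm → Ash: 5+16+24+17 = 62
Knoll → Ridge → Hadley → Ash → Elm: 5+16+23+17 = 61
Knoll → Ridge → Elm → Hadley → Ash: 5+18+24+23 = 70
Knoll → Ridge → Elm → Ash → Hadley: 5+18+17+23 = 63
Knoll → Ridge → Ash → Hadley → Elm: 5+35+23+24 = 87
Knoll → Ridge → Ash → Elm → Hadley: 5+35+17+24 = 81
Knoll → Hadley → Ridge → Elm → Ash: 11+16+18+17 = 62
Knoll → Hadley → Ridge → Ash → Elm: 11+16+35+17 = 79
Knoll → Hadley → Elm → Ridge → Ash: 11+24+18+35 = 88
Knoll → Hadley → Elm → Ash → Ridge: 11+24+17+35 = 87
Knoll → Hadley → Ash → Ridge → Elm: 11+23+35+18 = 87
Knoll → Hadley → Ash → Elm → Ridge: 11+23+17+18 = 69
Knoll → Elm → Ridge → Hadley → Ash: 13+18+16+23 = 70
Knoll → Elm → Ridge → Ash → Hadley: 13+18+35+23 = 89
… (10 more)
The minimum is 61.
One shortest path: Knoll → Ridge → Hadley → Ash → Elm.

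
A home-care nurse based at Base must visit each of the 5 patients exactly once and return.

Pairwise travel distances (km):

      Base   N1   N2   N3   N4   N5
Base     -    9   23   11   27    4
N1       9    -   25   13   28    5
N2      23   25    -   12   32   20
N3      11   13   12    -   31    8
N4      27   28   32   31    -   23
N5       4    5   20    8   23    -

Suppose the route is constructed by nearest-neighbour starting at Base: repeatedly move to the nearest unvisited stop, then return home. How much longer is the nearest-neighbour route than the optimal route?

1 km longer than the optimal tour.

Base: N5=4, N1=9, N3=11, N2=23, N4=27 ⇒ N5
N5: N1=5, N3=8, N2=20, N4=23 ⇒ N1
N1: N3=13, N2=25, N4=28 ⇒ N3
N3: N2=12, N4=31 ⇒ N2
N2: N4=32 ⇒ N4
NN route Base → N5 → N1 → N3 → N2 → N4 → Base costs 93.
Optimal: Base → N1 → N5 → N4 → N2 → N3 → Base costs 92 (by enumerating all 60 distinct tours).
Excess = 93 − 92 = 1.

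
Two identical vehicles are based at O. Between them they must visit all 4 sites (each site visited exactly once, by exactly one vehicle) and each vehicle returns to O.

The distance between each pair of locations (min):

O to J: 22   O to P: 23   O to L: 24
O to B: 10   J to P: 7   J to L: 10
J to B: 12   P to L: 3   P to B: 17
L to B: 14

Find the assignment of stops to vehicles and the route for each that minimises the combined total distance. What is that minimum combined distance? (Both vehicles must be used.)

76 min — the smallest possible combined total.

Try each way of splitting the stops between the two vehicles (each non-empty) and, for each split, find the best tour for each vehicle:
  {J} + {P, L, B}: 44 + 50 = 94
  {P} + {J, L, B}: 46 + 56 = 102
  {J, P} + {L, B}: 52 + 48 = 100
  {L} + {J, P, B}: 48 + 52 = 100
  {J, L} + {P, B}: 56 + 50 = 106
  {P, L} + {J, B}: 50 + 44 = 94
  … (7 splits in total)
  {J, P, L} + {B}: 56 + 20 = 76  ← best
Best: vehicle 1 O → J → P → L → O = 56; vehicle 2 O → B → O = 20; combined 76.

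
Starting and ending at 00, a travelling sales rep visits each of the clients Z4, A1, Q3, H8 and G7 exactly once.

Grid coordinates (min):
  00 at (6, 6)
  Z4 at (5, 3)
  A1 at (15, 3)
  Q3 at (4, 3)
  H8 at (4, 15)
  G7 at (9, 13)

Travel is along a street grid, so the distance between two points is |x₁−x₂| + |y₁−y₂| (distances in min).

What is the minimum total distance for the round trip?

There are 60 distinct closed tours to check (reversals are equivalent).
00→Z4→A1→Q3→H8→G7→00: 4+10+11+12+7+10 = 54
00→Z4→A1→Q3→G7→H8→00: 4+10+11+15+7+11 = 58
00→Z4→A1→H8→Q3→G7→00: 4+10+23+12+15+10 = 74
00→Z4→A1→H8→G7→Q3→00: 4+10+23+7+15+5 = 64
00→Z4→A1→G7→Q3→H8→00: 4+10+16+15+12+11 = 68
00→Z4→A1→G7→H8→Q3→00: 4+10+16+7+12+5 = 54
00→Z4→Q3→A1→H8→G7→00: 4+1+11+23+7+10 = 56
00→Z4→Q3→A1→G7→H8→00: 4+1+11+16+7+11 = 50
00→Z4→Q3→H8→A1→G7→00: 4+1+12+23+16+10 = 66
00→Z4→Q3→H8→G7→A1→00: 4+1+12+7+16+12 = 52
00→Z4→Q3→G7→A1→H8→00: 4+1+15+16+23+11 = 70
00→Z4→Q3→G7→H8→A1→00: 4+1+15+7+23+12 = 62
00→Z4→H8→A1→Q3→G7→00: 4+13+23+11+15+10 = 76
00→Z4→H8→A1→G7→Q3→00: 4+13+23+16+15+5 = 76
… (46 more)
The minimum is 50.
One optimal route: 00 → Z4 → Q3 → A1 → G7 → H8 → 00 (or its reverse).

Shortest round trip = 50 min.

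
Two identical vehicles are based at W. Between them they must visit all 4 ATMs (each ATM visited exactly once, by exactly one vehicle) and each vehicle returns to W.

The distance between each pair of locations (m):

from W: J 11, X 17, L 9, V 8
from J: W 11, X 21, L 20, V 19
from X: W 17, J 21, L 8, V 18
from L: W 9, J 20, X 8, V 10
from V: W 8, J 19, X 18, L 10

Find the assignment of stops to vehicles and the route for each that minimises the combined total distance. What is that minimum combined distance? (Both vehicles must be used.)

65 m — the smallest possible combined total.

Try each way of splitting the stops between the two vehicles (each non-empty) and, for each split, find the best tour for each vehicle:
  {J} + {X, L, V}: 22 + 43 = 65
  {X} + {J, L, V}: 34 + 49 = 83
  {J, X} + {L, V}: 49 + 27 = 76
  {L} + {J, X, V}: 18 + 58 = 76
  {J, L} + {X, V}: 40 + 43 = 83
  {X, L} + {J, V}: 34 + 38 = 72
  … (7 splits in total)
Best: vehicle 1 W → J → W = 22; vehicle 2 W → X → L → V → W = 43; combined 65.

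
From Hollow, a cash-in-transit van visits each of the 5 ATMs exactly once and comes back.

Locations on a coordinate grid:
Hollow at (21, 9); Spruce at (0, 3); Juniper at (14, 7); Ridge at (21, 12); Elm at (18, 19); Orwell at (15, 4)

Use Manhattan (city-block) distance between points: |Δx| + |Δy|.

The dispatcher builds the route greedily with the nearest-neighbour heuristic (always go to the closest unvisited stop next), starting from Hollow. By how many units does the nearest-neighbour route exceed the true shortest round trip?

2 longer than the optimal tour.

From Hollow: Ridge=3, Juniper=9, Orwell=11, Elm=13, Spruce=27 → choose Ridge (3).
From Ridge: Elm=10, Juniper=12, Orwell=14, Spruce=30 → choose Elm (10).
From Elm: Juniper=16, Orwell=18, Spruce=34 → choose Juniper (16).
From Juniper: Orwell=4, Spruce=18 → choose Orwell (4).
From Orwell: Spruce=16 → choose Spruce (16).
NN route Hollow → Ridge → Elm → Juniper → Orwell → Spruce → Hollow costs 76.
Optimal: Hollow → Juniper → Spruce → Orwell → Elm → Ridge → Hollow costs 74 (by enumerating all 60 distinct tours).
Excess = 76 − 74 = 2.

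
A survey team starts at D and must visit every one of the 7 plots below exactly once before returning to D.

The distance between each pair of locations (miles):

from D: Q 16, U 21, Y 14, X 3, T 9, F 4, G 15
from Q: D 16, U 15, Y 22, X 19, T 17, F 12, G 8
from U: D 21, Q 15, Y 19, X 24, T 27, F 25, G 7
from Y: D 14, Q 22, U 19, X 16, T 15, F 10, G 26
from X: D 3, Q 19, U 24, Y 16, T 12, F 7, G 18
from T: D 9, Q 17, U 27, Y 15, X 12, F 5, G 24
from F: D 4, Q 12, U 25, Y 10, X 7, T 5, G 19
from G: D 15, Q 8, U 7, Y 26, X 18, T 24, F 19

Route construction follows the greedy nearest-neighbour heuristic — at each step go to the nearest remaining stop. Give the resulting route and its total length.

At D the remaining stops are X 3, F 4, T 9, Y 14, G 15, Q 16, U 21; go to X.
At X the remaining stops are F 7, T 12, Y 16, G 18, Q 19, U 24; go to F.
At F the remaining stops are T 5, Y 10, Q 12, G 19, U 25; go to T.
At T the remaining stops are Y 15, Q 17, G 24, U 27; go to Y.
At Y the remaining stops are U 19, Q 22, G 26; go to U.
At U the remaining stops are G 7, Q 15; go to G.
At G the remaining stops are Q 8; go to Q.
Return Q→D: 16.
Total = 3 + 7 + 5 + 15 + 19 + 7 + 8 + 16 = 80.

80 miles along D → X → F → T → Y → U → G → Q → D.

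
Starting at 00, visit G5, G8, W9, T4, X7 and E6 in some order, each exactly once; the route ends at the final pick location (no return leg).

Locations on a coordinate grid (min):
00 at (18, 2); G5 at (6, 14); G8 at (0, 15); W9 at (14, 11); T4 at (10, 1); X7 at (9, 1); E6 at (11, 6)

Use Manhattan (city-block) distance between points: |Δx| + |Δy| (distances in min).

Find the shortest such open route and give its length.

There are 6! = 720 possible orderings.
00 - G5 - G8 - W9 - T4 - X7 - E6: 24+7+18+14+1+7 = 71
00 - G5 - G8 - W9 - T4 - E6 - X7: 24+7+18+14+6+7 = 76
00 - G5 - G8 - W9 - X7 - T4 - E6: 24+7+18+15+1+6 = 71
00 - G5 - G8 - W9 - X7 - E6 - T4: 24+7+18+15+7+6 = 77
00 - G5 - G8 - W9 - E6 - T4 - X7: 24+7+18+8+6+1 = 64
00 - G5 - G8 - W9 - E6 - X7 - T4: 24+7+18+8+7+1 = 65
00 - G5 - G8 - T4 - W9 - X7 - E6: 24+7+24+14+15+7 = 91
00 - G5 - G8 - T4 - W9 - E6 - X7: 24+7+24+14+8+7 = 84
… (712 more)
00 - T4 - X7 - E6 - W9 - G5 - G8: 9+1+7+8+11+7 = 43  ← best
The minimum is 43.
One shortest path: 00 → T4 → X7 → E6 → W9 → G5 → G8.

Minimum one-way distance = 43 min.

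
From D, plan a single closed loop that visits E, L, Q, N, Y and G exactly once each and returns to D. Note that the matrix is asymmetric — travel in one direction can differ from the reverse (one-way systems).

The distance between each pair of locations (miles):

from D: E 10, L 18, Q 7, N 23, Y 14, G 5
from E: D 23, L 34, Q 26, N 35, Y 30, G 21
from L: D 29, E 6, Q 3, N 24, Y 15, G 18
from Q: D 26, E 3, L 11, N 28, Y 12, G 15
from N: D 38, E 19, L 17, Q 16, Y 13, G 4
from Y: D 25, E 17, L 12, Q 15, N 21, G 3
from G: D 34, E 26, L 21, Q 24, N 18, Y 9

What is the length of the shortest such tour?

Shortest round trip = 77 miles.

D→E→L→Q→N→Y→G→D: 10+34+3+28+13+3+34 = 125
D→E→L→Q→N→G→Y→D: 10+34+3+28+4+9+25 = 113
D→E→L→Q→Y→N→G→D: 10+34+3+12+21+4+34 = 118
D→E→L→Q→Y→G→N→D: 10+34+3+12+3+18+38 = 118
D→E→L→Q→G→N→Y→D: 10+34+3+15+18+13+25 = 118
D→E→L→Q→G→Y→N→D: 10+34+3+15+9+21+38 = 130
D→E→L→N→Q→Y→G→D: 10+34+24+16+12+3+34 = 133
D→E→L→N→Q→G→Y→D: 10+34+24+16+15+9+25 = 133
… (712 more)
D→N→G→Y→L→Q→E→D: 23+4+9+12+3+3+23 = 77  ← best
The minimum is 77.
One optimal route: D → N → G → Y → L → Q → E → D.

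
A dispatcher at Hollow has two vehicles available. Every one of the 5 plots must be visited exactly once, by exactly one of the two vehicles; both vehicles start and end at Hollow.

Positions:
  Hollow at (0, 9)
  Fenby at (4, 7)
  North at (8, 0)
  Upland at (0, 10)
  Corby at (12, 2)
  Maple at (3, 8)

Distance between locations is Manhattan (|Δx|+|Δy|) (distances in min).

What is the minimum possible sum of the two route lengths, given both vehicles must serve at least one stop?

There are 2^4 − 1 = 15 ways to divide the 5 stops into two non-empty groups. For each, the best each vehicle can do is its own shortest tour through its group:
  {Fenby} + {North, Upland, Corby, Maple}: 12 + 44 = 56
  {North} + {Fenby, Upland, Corby, Maple}: 34 + 40 = 74
  {Fenby, North} + {Upland, Corby, Maple}: 34 + 40 = 74
  {Upland} + {Fenby, North, Corby, Maple}: 2 + 42 = 44
  {Fenby, Upland} + {North, Corby, Maple}: 14 + 42 = 56
  {North, Upland} + {Fenby, Corby, Maple}: 36 + 38 = 74
  … (15 splits in total)
Best: vehicle 1 Hollow → Upland → Hollow = 2; vehicle 2 Hollow → Fenby → North → Corby → Maple → Hollow = 42; combined 44.

Minimum combined distance: 44 min.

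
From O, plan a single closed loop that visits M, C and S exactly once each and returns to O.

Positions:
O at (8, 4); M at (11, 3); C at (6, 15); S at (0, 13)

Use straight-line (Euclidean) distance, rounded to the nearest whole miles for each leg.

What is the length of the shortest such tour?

There are 3 distinct closed tours to check (reversals are equivalent).
O→M→C→S→O: 3+13+6+12 = 34
O→M→S→C→O: 3+15+6+11 = 35
O→C→M→S→O: 11+13+15+12 = 51
The minimum is 34.
One optimal route: O → M → C → S → O (or its reverse).

Minimum total distance: 34 miles.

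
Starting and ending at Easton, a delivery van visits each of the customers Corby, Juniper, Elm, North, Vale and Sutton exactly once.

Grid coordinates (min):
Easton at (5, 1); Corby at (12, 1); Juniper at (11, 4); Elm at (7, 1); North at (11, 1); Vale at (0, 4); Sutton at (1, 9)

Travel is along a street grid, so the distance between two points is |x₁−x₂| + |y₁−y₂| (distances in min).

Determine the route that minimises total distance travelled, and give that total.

Shortest round trip = 40 min.

There are 360 distinct closed tours to check (reversals are equivalent).
Easton → Corby → Juniper → Elm → North → Vale → Sutton → Easton: 7+4+7+4+14+6+12 = 54
Easton → Corby → Juniper → Elm → North → Sutton → Vale → Easton: 7+4+7+4+18+6+8 = 54
Easton → Corby → Juniper → Elm → Vale → North → Sutton → Easton: 7+4+7+10+14+18+12 = 72
Easton → Corby → Juniper → Elm → Vale → Sutton → North → Easton: 7+4+7+10+6+18+6 = 58
Easton → Corby → Juniper → Elm → Sutton → North → Vale → Easton: 7+4+7+14+18+14+8 = 72
Easton → Corby → Juniper → Elm → Sutton → Vale → North → Easton: 7+4+7+14+6+14+6 = 58
Easton → Corby → Juniper → North → Elm → Vale → Sutton → Easton: 7+4+3+4+10+6+12 = 46
Easton → Corby → Juniper → North → Elm → Sutton → Vale → Easton: 7+4+3+4+14+6+8 = 46
… (352 more)
Easton → Elm → Corby → North → Juniper → Vale → Sutton → Easton: 2+5+1+3+11+6+12 = 40  ← best
The minimum is 40.
One optimal route: Easton → Elm → Corby → North → Juniper → Vale → Sutton → Easton (or its reverse).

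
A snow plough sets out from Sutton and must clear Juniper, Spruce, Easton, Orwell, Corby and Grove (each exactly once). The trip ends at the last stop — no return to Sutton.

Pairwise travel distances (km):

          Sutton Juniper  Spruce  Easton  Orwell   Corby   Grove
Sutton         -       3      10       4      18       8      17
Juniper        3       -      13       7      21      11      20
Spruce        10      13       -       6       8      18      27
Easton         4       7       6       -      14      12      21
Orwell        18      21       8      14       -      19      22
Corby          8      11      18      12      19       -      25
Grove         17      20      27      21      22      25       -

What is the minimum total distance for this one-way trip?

Minimum one-way distance = 62 km.

There are 6! = 720 possible orderings.
Sutton → Juniper → Spruce → Easton → Orwell → Corby → Grove: 3+13+6+14+19+25 = 80
Sutton → Juniper → Spruce → Easton → Orwell → Grove → Corby: 3+13+6+14+22+25 = 83
Sutton → Juniper → Spruce → Easton → Corby → Orwell → Grove: 3+13+6+12+19+22 = 75
Sutton → Juniper → Spruce → Easton → Corby → Grove → Orwell: 3+13+6+12+25+22 = 81
Sutton → Juniper → Spruce → Easton → Grove → Orwell → Corby: 3+13+6+21+22+19 = 84
Sutton → Juniper → Spruce → Easton → Grove → Corby → Orwell: 3+13+6+21+25+19 = 87
Sutton → Juniper → Spruce → Orwell → Easton → Corby → Grove: 3+13+8+14+12+25 = 75
Sutton → Juniper → Spruce → Orwell → Easton → Grove → Corby: 3+13+8+14+21+25 = 84
… (712 more)
Sutton → Juniper → Corby → Easton → Spruce → Orwell → Grove: 3+11+12+6+8+22 = 62  ← best
The minimum is 62.
One shortest path: Sutton → Juniper → Corby → Easton → Spruce → Orwell → Grove.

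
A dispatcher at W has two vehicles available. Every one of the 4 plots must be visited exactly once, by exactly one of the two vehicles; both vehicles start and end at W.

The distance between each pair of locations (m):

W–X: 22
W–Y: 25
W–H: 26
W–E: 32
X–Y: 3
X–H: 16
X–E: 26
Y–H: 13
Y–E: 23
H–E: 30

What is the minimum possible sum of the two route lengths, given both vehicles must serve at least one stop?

Check every non-empty split of the stops between the two vehicles; for each half take its own optimal tour:
  {X} + {Y, H, E}: 44 + 94 = 138
  {Y} + {X, H, E}: 50 + 100 = 150
  {X, Y} + {H, E}: 50 + 88 = 138
  {H} + {X, Y, E}: 52 + 80 = 132
  {X, H} + {Y, E}: 64 + 80 = 144
  {Y, H} + {X, E}: 64 + 80 = 144
  … (7 splits in total)
  {X, Y, H} + {E}: 64 + 64 = 128  ← best
Best: vehicle 1 W → X → Y → H → W = 64; vehicle 2 W → E → W = 64; combined 128.

128 m — the smallest possible combined total.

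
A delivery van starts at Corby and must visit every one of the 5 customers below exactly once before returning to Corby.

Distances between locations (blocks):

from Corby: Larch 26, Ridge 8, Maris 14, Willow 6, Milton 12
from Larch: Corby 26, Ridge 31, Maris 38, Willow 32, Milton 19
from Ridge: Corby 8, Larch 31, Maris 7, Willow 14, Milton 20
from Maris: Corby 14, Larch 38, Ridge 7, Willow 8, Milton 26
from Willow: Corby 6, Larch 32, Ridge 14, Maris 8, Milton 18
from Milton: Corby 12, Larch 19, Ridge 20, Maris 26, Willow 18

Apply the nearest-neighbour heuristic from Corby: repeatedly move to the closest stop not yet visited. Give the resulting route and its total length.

Corby → [Willow:6 / Ridge:8 / Milton:12 / Maris:14 / Larch:26] → Willow (6)
Willow → [Maris:8 / Ridge:14 / Milton:18 / Larch:32] → Maris (8)
Maris → [Ridge:7 / Milton:26 / Larch:38] → Ridge (7)
Ridge → [Milton:20 / Larch:31] → Milton (20)
Milton → [Larch:19] → Larch (19)
Return Larch→Corby: 26.
Total = 6 + 8 + 7 + 20 + 19 + 26 = 86.

86 blocks along Corby → Willow → Maris → Ridge → Milton → Larch → Corby.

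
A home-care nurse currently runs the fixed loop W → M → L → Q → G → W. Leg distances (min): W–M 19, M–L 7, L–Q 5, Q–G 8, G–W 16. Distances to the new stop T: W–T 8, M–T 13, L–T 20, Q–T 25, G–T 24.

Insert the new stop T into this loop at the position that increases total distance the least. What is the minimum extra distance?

Insertion cost between consecutive stops i–j is d(i,T) + d(T,j) − d(i,j):
  between W and M: 8 + 13 − 19 = 2
  between M and L: 13 + 20 − 7 = 26
  between L and Q: 20 + 25 − 5 = 40
  between Q and G: 25 + 24 − 8 = 41
  between G and W: 24 + 8 − 16 = 16
Cheapest insertion is between W and M, adding 2.
New total = 55 + 2 = 57.

Minimum extra distance: 2 min, inserting T between W and M.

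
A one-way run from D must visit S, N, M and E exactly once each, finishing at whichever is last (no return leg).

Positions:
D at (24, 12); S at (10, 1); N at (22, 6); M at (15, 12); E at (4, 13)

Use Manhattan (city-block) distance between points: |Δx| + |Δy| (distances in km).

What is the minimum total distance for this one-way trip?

Shortest open route: 51 km.

There are 4! = 24 possible orderings.
D → S → N → M → E: 25+17+13+12 = 67
D → S → N → E → M: 25+17+25+12 = 79
D → S → M → N → E: 25+16+13+25 = 79
D → S → M → E → N: 25+16+12+25 = 78
D → S → E → N → M: 25+18+25+13 = 81
D → S → E → M → N: 25+18+12+13 = 68
D → N → S → M → E: 8+17+16+12 = 53
D → N → S → E → M: 8+17+18+12 = 55
D → N → M → S → E: 8+13+16+18 = 55
D → N → M → E → S: 8+13+12+18 = 51
D → N → E → S → M: 8+25+18+16 = 67
D → N → E → M → S: 8+25+12+16 = 61
D → M → S → N → E: 9+16+17+25 = 67
D → M → S → E → N: 9+16+18+25 = 68
… (10 more)
The minimum is 51.
One shortest path: D → N → M → E → S.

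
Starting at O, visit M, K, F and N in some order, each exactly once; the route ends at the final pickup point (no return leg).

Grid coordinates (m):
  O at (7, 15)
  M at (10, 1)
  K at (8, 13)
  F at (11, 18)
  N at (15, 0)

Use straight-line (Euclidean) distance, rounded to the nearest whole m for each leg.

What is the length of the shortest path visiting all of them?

28 m — the minimum one-way total.

There are 4! = 24 possible orderings.
O → M → K → F → N: 14+12+6+18 = 50
O → M → K → N → F: 14+12+15+18 = 59
O → M → F → K → N: 14+17+6+15 = 52
O → M → F → N → K: 14+17+18+15 = 64
O → M → N → K → F: 14+5+15+6 = 40
O → M → N → F → K: 14+5+18+6 = 43
O → K → M → F → N: 2+12+17+18 = 49
O → K → M → N → F: 2+12+5+18 = 37
O → K → F → M → N: 2+6+17+5 = 30
O → K → F → N → M: 2+6+18+5 = 31
O → K → N → M → F: 2+15+5+17 = 39
O → K → N → F → M: 2+15+18+17 = 52
O → F → M → K → N: 5+17+12+15 = 49
O → F → M → N → K: 5+17+5+15 = 42
… (10 more)
O → F → K → M → N: 5+6+12+5 = 28  ← best
The minimum is 28.
One shortest path: O → F → K → M → N.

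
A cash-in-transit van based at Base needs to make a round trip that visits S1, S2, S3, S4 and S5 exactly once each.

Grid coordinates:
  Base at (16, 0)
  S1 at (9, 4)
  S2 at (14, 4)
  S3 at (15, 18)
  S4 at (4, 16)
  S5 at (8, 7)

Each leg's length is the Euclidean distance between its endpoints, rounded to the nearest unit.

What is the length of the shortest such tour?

Minimum total distance: 50.

With 5 stops there are 5!/2 = 60 distinct round trips (a route and its reverse cost the same).
Base-S1-S2-S3-S4-S5-Base: 8+5+14+11+10+11 = 59
Base-S1-S2-S3-S5-S4-Base: 8+5+14+13+10+20 = 70
Base-S1-S2-S4-S3-S5-Base: 8+5+16+11+13+11 = 64
Base-S1-S2-S4-S5-S3-Base: 8+5+16+10+13+18 = 70
Base-S1-S2-S5-S3-S4-Base: 8+5+7+13+11+20 = 64
Base-S1-S2-S5-S4-S3-Base: 8+5+7+10+11+18 = 59
Base-S1-S3-S2-S4-S5-Base: 8+15+14+16+10+11 = 74
Base-S1-S3-S2-S5-S4-Base: 8+15+14+7+10+20 = 74
Base-S1-S3-S4-S2-S5-Base: 8+15+11+16+7+11 = 68
Base-S1-S3-S4-S5-S2-Base: 8+15+11+10+7+4 = 55
Base-S1-S3-S5-S2-S4-Base: 8+15+13+7+16+20 = 79
Base-S1-S3-S5-S4-S2-Base: 8+15+13+10+16+4 = 66
Base-S1-S4-S2-S3-S5-Base: 8+13+16+14+13+11 = 75
Base-S1-S4-S2-S5-S3-Base: 8+13+16+7+13+18 = 75
… (46 more)
Base-S1-S5-S4-S3-S2-Base: 8+3+10+11+14+4 = 50  ← best
The minimum is 50.
One optimal route: Base → S1 → S5 → S4 → S3 → S2 → Base (or its reverse).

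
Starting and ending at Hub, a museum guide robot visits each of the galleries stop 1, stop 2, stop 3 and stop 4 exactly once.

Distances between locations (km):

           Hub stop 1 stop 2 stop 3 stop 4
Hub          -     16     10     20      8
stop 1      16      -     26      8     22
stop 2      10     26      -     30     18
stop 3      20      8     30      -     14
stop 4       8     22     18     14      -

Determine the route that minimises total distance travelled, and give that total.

Minimum total distance: 66 km.

Hub - stop 1 - stop 2 - stop 3 - stop 4 - Hub: 16+26+30+14+8 = 94
Hub - stop 1 - stop 2 - stop 4 - stop 3 - Hub: 16+26+18+14+20 = 94
Hub - stop 1 - stop 3 - stop 2 - stop 4 - Hub: 16+8+30+18+8 = 80
Hub - stop 1 - stop 3 - stop 4 - stop 2 - Hub: 16+8+14+18+10 = 66
Hub - stop 1 - stop 4 - stop 2 - stop 3 - Hub: 16+22+18+30+20 = 106
Hub - stop 1 - stop 4 - stop 3 - stop 2 - Hub: 16+22+14+30+10 = 92
Hub - stop 2 - stop 1 - stop 3 - stop 4 - Hub: 10+26+8+14+8 = 66
Hub - stop 2 - stop 1 - stop 4 - stop 3 - Hub: 10+26+22+14+20 = 92
Hub - stop 2 - stop 3 - stop 1 - stop 4 - Hub: 10+30+8+22+8 = 78
Hub - stop 2 - stop 4 - stop 1 - stop 3 - Hub: 10+18+22+8+20 = 78
Hub - stop 3 - stop 1 - stop 2 - stop 4 - Hub: 20+8+26+18+8 = 80
Hub - stop 3 - stop 2 - stop 1 - stop 4 - Hub: 20+30+26+22+8 = 106
The minimum is 66.
One optimal route: Hub → stop 1 → stop 3 → stop 4 → stop 2 → Hub (or its reverse).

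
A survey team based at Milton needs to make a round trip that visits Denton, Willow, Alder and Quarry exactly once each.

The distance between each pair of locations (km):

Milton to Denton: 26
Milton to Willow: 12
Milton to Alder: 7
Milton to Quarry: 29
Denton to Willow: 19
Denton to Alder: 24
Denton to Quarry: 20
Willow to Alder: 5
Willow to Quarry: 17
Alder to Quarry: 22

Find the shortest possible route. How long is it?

With 4 stops there are 4!/2 = 12 distinct round trips (a route and its reverse cost the same).
Milton - Denton - Willow - Alder - Quarry - Milton: 26+19+5+22+29 = 101
Milton - Denton - Willow - Quarry - Alder - Milton: 26+19+17+22+7 = 91
Milton - Denton - Alder - Willow - Quarry - Milton: 26+24+5+17+29 = 101
Milton - Denton - Alder - Quarry - Willow - Milton: 26+24+22+17+12 = 101
Milton - Denton - Quarry - Willow - Alder - Milton: 26+20+17+5+7 = 75
Milton - Denton - Quarry - Alder - Willow - Milton: 26+20+22+5+12 = 85
Milton - Willow - Denton - Alder - Quarry - Milton: 12+19+24+22+29 = 106
Milton - Willow - Denton - Quarry - Alder - Milton: 12+19+20+22+7 = 80
Milton - Willow - Alder - Denton - Quarry - Milton: 12+5+24+20+29 = 90
Milton - Willow - Quarry - Denton - Alder - Milton: 12+17+20+24+7 = 80
Milton - Alder - Denton - Willow - Quarry - Milton: 7+24+19+17+29 = 96
Milton - Alder - Willow - Denton - Quarry - Milton: 7+5+19+20+29 = 80
The minimum is 75.
One optimal route: Milton → Denton → Quarry → Willow → Alder → Milton (or its reverse).

Minimum total distance: 75 km.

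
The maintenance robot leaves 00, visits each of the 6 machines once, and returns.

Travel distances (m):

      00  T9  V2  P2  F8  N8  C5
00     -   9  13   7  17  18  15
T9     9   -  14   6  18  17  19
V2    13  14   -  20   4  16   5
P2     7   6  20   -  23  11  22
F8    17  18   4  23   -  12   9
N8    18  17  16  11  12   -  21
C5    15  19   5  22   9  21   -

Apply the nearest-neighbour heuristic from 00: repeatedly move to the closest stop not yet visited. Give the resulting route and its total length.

00 → [P2:7 / T9:9 / V2:13 / C5:15 / F8:17 / N8:18] → P2 (7)
P2 → [T9:6 / N8:11 / V2:20 / C5:22 / F8:23] → T9 (6)
T9 → [V2:14 / N8:17 / F8:18 / C5:19] → V2 (14)
V2 → [F8:4 / C5:5 / N8:16] → F8 (4)
F8 → [C5:9 / N8:12] → C5 (9)
C5 → [N8:21] → N8 (21)
Return N8→00: 18.
Total = 7 + 6 + 14 + 4 + 9 + 21 + 18 = 79.

79 m along 00 → P2 → T9 → V2 → F8 → C5 → N8 → 00.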